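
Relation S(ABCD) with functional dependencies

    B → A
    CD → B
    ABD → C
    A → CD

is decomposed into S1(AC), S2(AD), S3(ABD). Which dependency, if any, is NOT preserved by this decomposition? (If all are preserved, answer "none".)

Check CD → B: no single fragment contains all of {BCD}, and the restricted closure of {CD} across the fragments never reaches {B}.
B → A is preserved.
ABD → C is preserved.
A → CD is preserved.

CD → B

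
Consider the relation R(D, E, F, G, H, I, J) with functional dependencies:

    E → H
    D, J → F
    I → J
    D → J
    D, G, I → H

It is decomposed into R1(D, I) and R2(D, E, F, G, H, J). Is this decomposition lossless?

Common attributes: R1 ∩ R2 = {D}.
Closure of {D}: D → J applies, adding J; D, J → F applies, adding F. So (D)⁺ = {D, F, J}.
The closure contains neither all of R1 = {D, I} nor all of R2 = {D, E, F, G, H, J}, so the common attributes are not a superkey of either fragment. The join is lossy.

No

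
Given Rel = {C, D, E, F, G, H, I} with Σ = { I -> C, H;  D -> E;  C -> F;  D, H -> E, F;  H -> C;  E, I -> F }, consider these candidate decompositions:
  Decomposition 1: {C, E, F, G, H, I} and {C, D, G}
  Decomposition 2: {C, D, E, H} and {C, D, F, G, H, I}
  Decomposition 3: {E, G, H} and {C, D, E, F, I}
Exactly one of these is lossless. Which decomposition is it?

Decomposition 1: common = {C, G}, closure = {C, F, G} → lossy.
Decomposition 2: common = {C, D, H}, closure = {C, D, E, F, H} → lossless.
Decomposition 3: common = {E}, closure = {E} → lossy.

Decomposition 2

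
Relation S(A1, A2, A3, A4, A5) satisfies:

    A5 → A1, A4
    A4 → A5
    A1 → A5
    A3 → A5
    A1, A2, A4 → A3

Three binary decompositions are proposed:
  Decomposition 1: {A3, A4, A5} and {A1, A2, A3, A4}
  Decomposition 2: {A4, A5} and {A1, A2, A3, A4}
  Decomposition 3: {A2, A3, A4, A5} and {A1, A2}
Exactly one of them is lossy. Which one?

Decomposition 3

Decomposition 1: common = {A3, A4}, closure = {A1, A3, A4, A5} → lossless.
Decomposition 2: common = {A4}, closure = {A1, A4, A5} → lossless.
Decomposition 3: common = {A2}, closure = {A2} → lossy.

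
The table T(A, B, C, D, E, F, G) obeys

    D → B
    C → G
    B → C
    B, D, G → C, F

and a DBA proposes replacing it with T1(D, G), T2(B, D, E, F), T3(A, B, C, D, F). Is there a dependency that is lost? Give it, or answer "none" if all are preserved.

Check C → G: no single fragment contains all of {C, G}, and the restricted closure of {C} across the fragments never reaches {G}.
D → B is preserved.
B → C is preserved.
B, D, G → C, F is preserved.

C → G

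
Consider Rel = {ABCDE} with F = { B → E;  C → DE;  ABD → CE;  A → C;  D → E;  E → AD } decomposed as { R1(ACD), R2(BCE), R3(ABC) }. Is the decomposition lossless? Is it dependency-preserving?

Lossless test (chase): Rows 2 and 3 agree on B; apply B→E and equate their E entries. Rows 1 and 2 agree on C; apply C→DE and equate their DE entries. Rows 1 and 3 agree on C; apply C→DE and equate their DE entries. Rows 1 and 2 agree on E; apply E→AD and equate their AD entries. Row 2 is now all distinguished symbols — the join is lossless.
Dependency preservation: C → DE; ABD → CE; D → E; E → AD are not contained in any single fragment, but the restricted closure of each left-hand side across the fragments still reaches the right-hand side; the remaining FDs each lie inside some fragment. All dependencies are preserved.

lossless and dependency-preserving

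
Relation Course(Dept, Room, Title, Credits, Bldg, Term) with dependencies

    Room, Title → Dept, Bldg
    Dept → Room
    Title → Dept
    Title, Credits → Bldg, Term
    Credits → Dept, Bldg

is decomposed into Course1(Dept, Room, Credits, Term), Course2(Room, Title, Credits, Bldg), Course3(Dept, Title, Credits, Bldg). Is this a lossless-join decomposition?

No

Chase test. Columns are Dept, Room, Title, Credits, Bldg, Term; row i has aⱼ where attribute j ∈ Coursei, else bᵢⱼ.
Initial tableau (one row per fragment):
  row 1: a1 a2 b13 a4 b15 a6
  row 2: b21 a2 a3 a4 a5 b26
  row 3: a1 b32 a3 a4 a5 b36
Rows 1 and 3 agree on Dept; apply Dept→Room and equate their Room entries.
Rows 2 and 3 agree on Title; apply Title→Dept and equate their Dept entries.
Rows 2 and 3 agree on Title, Credits; apply Title, Credits→Bldg, Term and equate their Bldg, Term entries.
Rows 1 and 2 agree on Credits; apply Credits→Dept, Bldg and equate their Dept, Bldg entries.
No row becomes fully distinguished — the join is lossy.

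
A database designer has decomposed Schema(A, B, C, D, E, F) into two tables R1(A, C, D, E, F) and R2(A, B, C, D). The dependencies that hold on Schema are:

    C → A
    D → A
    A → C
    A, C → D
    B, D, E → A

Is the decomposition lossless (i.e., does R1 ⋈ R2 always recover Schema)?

No

Common attributes: R1 ∩ R2 = {A, C, D}.
No dependency enlarges {A, C, D}, so (A, C, D)⁺ = {A, C, D}.
The closure contains neither all of R1 = {A, C, D, E, F} nor all of R2 = {A, B, C, D}, so the common attributes are not a superkey of either fragment. The join is lossy.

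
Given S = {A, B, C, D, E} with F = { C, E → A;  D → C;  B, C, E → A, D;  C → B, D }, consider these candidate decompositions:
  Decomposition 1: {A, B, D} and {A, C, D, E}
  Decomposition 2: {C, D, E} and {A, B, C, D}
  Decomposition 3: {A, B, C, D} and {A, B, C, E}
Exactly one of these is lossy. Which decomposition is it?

Decomposition 1: common = {A, D}, closure = {A, B, C, D} → lossless.
Decomposition 2: common = {C, D}, closure = {B, C, D} → lossy.
Decomposition 3: common = {A, B, C}, closure = {A, B, C, D} → lossless.

Decomposition 2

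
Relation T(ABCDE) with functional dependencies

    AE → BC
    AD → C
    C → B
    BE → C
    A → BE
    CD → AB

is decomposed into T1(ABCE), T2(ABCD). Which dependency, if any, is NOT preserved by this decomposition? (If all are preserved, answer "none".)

none

AE → BC lies within T1.
AD → C lies within T2.
C → B lies within T1.
BE → C lies within T1.
A → BE lies within T1.
CD → AB lies within T2.
Every dependency is enforceable on the fragments, so the decomposition is dependency-preserving.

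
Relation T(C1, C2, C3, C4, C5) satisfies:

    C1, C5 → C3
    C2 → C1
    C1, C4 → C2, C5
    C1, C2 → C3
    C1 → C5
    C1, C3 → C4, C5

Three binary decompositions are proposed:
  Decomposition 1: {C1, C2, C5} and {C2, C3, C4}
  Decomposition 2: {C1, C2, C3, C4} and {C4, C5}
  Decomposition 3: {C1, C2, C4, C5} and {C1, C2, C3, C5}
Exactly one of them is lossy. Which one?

Decomposition 2

Decomposition 1: common = {C2}, closure = {C1, C2, C3, C4, C5} → lossless.
Decomposition 2: common = {C4}, closure = {C4} → lossy.
Decomposition 3: common = {C1, C2, C5}, closure = {C1, C2, C3, C4, C5} → lossless.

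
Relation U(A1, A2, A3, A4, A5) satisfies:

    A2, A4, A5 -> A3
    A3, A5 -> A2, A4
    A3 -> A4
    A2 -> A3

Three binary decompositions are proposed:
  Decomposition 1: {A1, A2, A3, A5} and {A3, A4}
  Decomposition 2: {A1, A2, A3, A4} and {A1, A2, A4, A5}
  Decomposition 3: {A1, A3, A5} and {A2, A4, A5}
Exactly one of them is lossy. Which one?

Decomposition 1: common = {A3}, closure = {A3, A4} → lossless.
Decomposition 2: common = {A1, A2, A4}, closure = {A1, A2, A3, A4} → lossless.
Decomposition 3: common = {A5}, closure = {A5} → lossy.

Decomposition 3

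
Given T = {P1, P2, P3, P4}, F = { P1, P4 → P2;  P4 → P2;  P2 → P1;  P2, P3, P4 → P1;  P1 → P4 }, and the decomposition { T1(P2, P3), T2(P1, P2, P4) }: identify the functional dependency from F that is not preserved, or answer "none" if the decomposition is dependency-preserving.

P1, P4 → P2 lies within T2.
P4 → P2 lies within T2.
P2 → P1 lies within T2.
P2, P3, P4 → P1: restricted closure across fragments reaches P1.
P1 → P4 lies within T2.
Every dependency is enforceable on the fragments, so the decomposition is dependency-preserving.

none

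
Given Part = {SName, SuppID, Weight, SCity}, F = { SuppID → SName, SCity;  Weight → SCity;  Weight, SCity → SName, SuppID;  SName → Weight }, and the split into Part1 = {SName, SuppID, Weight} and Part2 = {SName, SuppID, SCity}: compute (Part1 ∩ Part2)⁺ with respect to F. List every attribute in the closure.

SName, SuppID, Weight, SCity

Part1 ∩ Part2 = {SName, SuppID}.
SuppID → SName, SCity applies, adding SCity
SName → Weight applies, adding Weight
Closure: {SName, SuppID, Weight, SCity}.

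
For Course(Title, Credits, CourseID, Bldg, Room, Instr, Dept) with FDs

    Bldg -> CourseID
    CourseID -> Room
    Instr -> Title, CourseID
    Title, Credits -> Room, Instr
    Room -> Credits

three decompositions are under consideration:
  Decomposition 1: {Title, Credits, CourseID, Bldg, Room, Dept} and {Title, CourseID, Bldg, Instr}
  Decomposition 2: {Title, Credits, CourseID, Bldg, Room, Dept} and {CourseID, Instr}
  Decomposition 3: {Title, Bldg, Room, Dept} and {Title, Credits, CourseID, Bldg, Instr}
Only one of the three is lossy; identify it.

Decomposition 2

Decomposition 1: common = {Title, CourseID, Bldg}, closure = {Title, Credits, CourseID, Bldg, Room, Instr} → lossless.
Decomposition 2: common = {CourseID}, closure = {Credits, CourseID, Room} → lossy.
Decomposition 3: common = {Title, Bldg}, closure = {Title, Credits, CourseID, Bldg, Room, Instr} → lossless.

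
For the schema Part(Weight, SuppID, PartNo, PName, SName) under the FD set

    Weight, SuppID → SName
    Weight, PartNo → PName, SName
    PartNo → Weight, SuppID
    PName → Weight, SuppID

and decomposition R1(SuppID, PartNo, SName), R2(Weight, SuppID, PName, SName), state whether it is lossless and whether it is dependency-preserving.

Lossless test: (SuppID, SName)⁺ = {SuppID, SName}, which is a superkey of neither fragment — lossy.
Dependency preservation: the restricted closure of {Weight, PartNo} across the fragments never reaches {PName, SName}, so Weight, PartNo → PName, SName cannot be enforced without a join — not preserved.

lossy and not dependency-preserving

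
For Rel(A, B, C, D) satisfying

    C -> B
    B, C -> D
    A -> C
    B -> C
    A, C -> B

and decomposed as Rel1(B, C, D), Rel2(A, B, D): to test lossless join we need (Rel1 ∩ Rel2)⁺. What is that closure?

B, C, D

Rel1 ∩ Rel2 = {B, D}.
B → C applies, adding C
Closure: {B, C, D}.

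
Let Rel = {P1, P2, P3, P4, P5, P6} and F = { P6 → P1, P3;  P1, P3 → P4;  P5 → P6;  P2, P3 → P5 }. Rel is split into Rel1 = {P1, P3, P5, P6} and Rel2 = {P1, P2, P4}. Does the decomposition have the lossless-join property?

Common attributes: Rel1 ∩ Rel2 = {P1}.
No dependency enlarges {P1}, so (P1)⁺ = {P1}.
The closure contains neither all of Rel1 = {P1, P3, P5, P6} nor all of Rel2 = {P1, P2, P4}, so the common attributes are not a superkey of either fragment. The join is lossy.

No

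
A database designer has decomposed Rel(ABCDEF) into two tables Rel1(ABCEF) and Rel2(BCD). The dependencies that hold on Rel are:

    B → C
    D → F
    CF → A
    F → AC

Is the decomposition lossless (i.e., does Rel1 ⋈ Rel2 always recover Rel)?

Common attributes: Rel1 ∩ Rel2 = {BC}.
No dependency enlarges {BC}, so (BC)⁺ = {BC}.
The closure contains neither all of Rel1 = {ABCEF} nor all of Rel2 = {BCD}, so the common attributes are not a superkey of either fragment. The join is lossy.

No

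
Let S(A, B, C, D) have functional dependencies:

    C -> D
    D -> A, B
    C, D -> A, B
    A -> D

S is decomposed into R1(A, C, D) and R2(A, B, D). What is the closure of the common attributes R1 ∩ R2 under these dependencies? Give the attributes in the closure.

R1 ∩ R2 = {A, D}.
D → A, B applies, adding B
Closure: {A, B, D}.

A, B, D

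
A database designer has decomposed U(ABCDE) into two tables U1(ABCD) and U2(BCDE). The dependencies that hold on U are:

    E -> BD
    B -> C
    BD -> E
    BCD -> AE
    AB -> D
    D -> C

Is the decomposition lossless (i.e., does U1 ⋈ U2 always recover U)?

Common attributes: U1 ∩ U2 = {BCD}.
Closure of {BCD}: BD → E applies, adding E; BCD → AE applies, adding A. So (BCD)⁺ = {ABCDE}.
This closure contains every attribute of U1, so U1 ∩ U2 → U1. The join is lossless.

Yes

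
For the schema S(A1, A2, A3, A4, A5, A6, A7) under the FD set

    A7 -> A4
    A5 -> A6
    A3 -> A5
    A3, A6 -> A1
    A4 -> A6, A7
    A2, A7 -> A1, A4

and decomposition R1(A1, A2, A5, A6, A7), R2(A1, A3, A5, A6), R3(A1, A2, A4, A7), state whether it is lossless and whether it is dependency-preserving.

lossy but dependency-preserving

Lossless test (chase): Rows 1 and 3 agree on A7; apply A7→A4 and equate their A4 entries. Rows 1 and 3 agree on A4; apply A4→A6, A7 and equate their A6, A7 entries. No row becomes fully distinguished — the join is lossy.
Dependency preservation: A4 → A6, A7 is not contained in any single fragment, but the restricted closure of its left-hand side across the fragments still reaches the right-hand side; the remaining FDs each lie inside some fragment. All dependencies are preserved.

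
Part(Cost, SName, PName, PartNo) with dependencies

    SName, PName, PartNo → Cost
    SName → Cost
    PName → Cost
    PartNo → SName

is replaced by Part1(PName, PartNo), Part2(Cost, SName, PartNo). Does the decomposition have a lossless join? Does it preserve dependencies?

lossless but not dependency-preserving

Lossless test: (PartNo)⁺ = {Cost, SName, PartNo}, which contains all of one fragment — lossless.
Dependency preservation: the restricted closure of {PName} across the fragments never reaches {Cost}, so PName → Cost cannot be enforced without a join — not preserved.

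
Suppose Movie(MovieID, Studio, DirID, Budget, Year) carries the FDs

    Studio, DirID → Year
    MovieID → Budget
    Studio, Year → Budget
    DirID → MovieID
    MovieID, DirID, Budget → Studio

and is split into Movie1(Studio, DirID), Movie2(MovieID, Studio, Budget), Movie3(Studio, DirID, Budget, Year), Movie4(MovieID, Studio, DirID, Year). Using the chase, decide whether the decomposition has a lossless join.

Chase test. Columns are MovieID, Studio, DirID, Budget, Year; row i has aⱼ where attribute j ∈ Moviei, else bᵢⱼ.
Initial tableau (one row per fragment):
  row 1: b11 a2 a3 b14 b15
  row 2: a1 a2 b23 a4 b25
  row 3: b31 a2 a3 a4 a5
  row 4: a1 a2 a3 b44 a5
Rows 1 and 3 agree on Studio, DirID; apply Studio, DirID→Year and equate their Year entries.
Rows 2 and 4 agree on MovieID; apply MovieID→Budget and equate their Budget entries.
Rows 1 and 3 agree on Studio, Year; apply Studio, Year→Budget and equate their Budget entries.
Rows 1 and 3 agree on DirID; apply DirID→MovieID and equate their MovieID entries.
Rows 1 and 4 agree on DirID; apply DirID→MovieID and equate their MovieID entries.
Row 1 is now all distinguished symbols — the join is lossless.

Yes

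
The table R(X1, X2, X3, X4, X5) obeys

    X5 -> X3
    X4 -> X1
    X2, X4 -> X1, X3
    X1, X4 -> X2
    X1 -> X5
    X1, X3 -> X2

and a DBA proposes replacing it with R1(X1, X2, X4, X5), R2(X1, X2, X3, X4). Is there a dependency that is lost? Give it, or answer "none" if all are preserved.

Check X5 → X3: no single fragment contains all of {X3, X5}, and the restricted closure of {X5} across the fragments never reaches {X3}.
X4 → X1 is preserved.
X2, X4 → X1, X3 is preserved.
X1, X4 → X2 is preserved.
X1 → X5 is preserved.
X1, X3 → X2 is preserved.

X5 -> X3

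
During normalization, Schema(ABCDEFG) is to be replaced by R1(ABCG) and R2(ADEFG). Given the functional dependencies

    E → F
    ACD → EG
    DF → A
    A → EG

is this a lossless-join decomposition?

No

Common attributes: R1 ∩ R2 = {AG}.
Closure of {AG}: A → EG applies, adding E; E → F applies, adding F. So (AG)⁺ = {AEFG}.
The closure contains neither all of R1 = {ABCG} nor all of R2 = {ADEFG}, so the common attributes are not a superkey of either fragment. The join is lossy.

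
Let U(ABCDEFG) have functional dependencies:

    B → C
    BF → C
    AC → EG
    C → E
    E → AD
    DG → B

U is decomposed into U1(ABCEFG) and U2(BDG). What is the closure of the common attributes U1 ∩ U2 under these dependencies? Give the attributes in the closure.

ABCDEG

U1 ∩ U2 = {BG}.
B → C applies, adding C
C → E applies, adding E
E → AD applies, adding AD
Closure: {ABCDEG}.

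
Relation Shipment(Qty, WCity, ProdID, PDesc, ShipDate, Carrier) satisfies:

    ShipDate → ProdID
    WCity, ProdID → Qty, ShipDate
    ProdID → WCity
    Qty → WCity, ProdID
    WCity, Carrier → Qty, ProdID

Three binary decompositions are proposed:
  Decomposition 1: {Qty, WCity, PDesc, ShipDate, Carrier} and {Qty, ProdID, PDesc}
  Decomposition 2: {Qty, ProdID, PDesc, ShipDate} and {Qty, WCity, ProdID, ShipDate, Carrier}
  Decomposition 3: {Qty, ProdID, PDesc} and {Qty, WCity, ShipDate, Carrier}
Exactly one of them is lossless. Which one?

Decomposition 1: common = {Qty, PDesc}, closure = {Qty, WCity, ProdID, PDesc, ShipDate} → lossless.
Decomposition 2: common = {Qty, ProdID, ShipDate}, closure = {Qty, WCity, ProdID, ShipDate} → lossy.
Decomposition 3: common = {Qty}, closure = {Qty, WCity, ProdID, ShipDate} → lossy.

Decomposition 1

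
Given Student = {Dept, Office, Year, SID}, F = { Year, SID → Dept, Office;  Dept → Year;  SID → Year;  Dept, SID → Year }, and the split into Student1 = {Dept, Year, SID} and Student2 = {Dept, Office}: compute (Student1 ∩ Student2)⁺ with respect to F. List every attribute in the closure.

Dept, Year

Student1 ∩ Student2 = {Dept}.
Dept → Year applies, adding Year
Closure: {Dept, Year}.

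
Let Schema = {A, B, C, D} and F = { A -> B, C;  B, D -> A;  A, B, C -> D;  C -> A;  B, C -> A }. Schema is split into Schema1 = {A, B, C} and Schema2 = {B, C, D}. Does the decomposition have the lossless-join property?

Yes

Common attributes: Schema1 ∩ Schema2 = {B, C}.
Closure of {B, C}: C → A applies, adding A; A, B, C → D applies, adding D. So (B, C)⁺ = {A, B, C, D}.
This closure contains every attribute of Schema1, so Schema1 ∩ Schema2 → Schema1. The join is lossless.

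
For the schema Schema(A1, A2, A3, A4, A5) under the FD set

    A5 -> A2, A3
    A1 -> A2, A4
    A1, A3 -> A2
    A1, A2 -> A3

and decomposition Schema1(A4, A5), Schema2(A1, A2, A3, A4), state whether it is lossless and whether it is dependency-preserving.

lossy and not dependency-preserving

Lossless test: (A4)⁺ = {A4}, which is a superkey of neither fragment — lossy.
Dependency preservation: the restricted closure of {A5} across the fragments never reaches {A2, A3}, so A5 → A2, A3 cannot be enforced without a join — not preserved.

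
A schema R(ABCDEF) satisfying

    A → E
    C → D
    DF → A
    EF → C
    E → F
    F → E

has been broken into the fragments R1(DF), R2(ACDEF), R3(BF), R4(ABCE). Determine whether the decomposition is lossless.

Chase test. Columns are ABCDEF; row i has aⱼ where attribute j ∈ Ri, else bᵢⱼ.
Initial tableau (one row per fragment):
  row 1: b11 b12 b13 a4 b15 a6
  row 2: a1 b22 a3 a4 a5 a6
  row 3: b31 a2 b33 b34 b35 a6
  row 4: a1 a2 a3 b44 a5 b46
Rows 2 and 4 agree on C; apply C→D and equate their D entries.
Rows 1 and 2 agree on DF; apply DF→A and equate their A entries.
Rows 2 and 4 agree on E; apply E→F and equate their F entries.
Rows 1 and 2 agree on F; apply F→E and equate their E entries.
Rows 1 and 3 agree on F; apply F→E and equate their E entries.
Rows 1 and 2 agree on EF; apply EF→C and equate their C entries.
Rows 1 and 3 agree on EF; apply EF→C and equate their C entries.
Rows 1 and 3 agree on C; apply C→D and equate their D entries.
Rows 1 and 3 agree on DF; apply DF→A and equate their A entries.
Row 3 is now all distinguished symbols — the join is lossless.

Yes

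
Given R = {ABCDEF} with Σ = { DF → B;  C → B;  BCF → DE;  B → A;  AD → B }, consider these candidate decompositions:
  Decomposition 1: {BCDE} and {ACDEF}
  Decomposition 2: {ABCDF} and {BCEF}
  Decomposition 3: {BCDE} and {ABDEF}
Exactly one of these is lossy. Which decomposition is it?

Decomposition 3

Decomposition 1: common = {CDE}, closure = {ABCDE} → lossless.
Decomposition 2: common = {BCF}, closure = {ABCDEF} → lossless.
Decomposition 3: common = {BDE}, closure = {ABDE} → lossy.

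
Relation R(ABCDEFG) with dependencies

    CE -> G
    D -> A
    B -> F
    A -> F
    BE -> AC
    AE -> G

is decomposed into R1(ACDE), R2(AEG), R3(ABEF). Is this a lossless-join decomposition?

No

Chase test. Columns are ABCDEFG; row i has aⱼ where attribute j ∈ Ri, else bᵢⱼ.
Initial tableau (one row per fragment):
  row 1: a1 b12 a3 a4 a5 b16 b17
  row 2: a1 b22 b23 b24 a5 b26 a7
  row 3: a1 a2 b33 b34 a5 a6 b37
Rows 1 and 2 agree on A; apply A→F and equate their F entries.
Rows 1 and 3 agree on A; apply A→F and equate their F entries.
Rows 1 and 2 agree on AE; apply AE→G and equate their G entries.
Rows 1 and 3 agree on AE; apply AE→G and equate their G entries.
No row becomes fully distinguished — the join is lossy.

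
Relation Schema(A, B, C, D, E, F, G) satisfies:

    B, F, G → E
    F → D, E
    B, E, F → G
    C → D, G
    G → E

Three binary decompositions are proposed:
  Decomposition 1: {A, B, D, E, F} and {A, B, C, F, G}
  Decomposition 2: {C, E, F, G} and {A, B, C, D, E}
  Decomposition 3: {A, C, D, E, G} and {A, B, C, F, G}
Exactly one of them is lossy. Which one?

Decomposition 2

Decomposition 1: common = {A, B, F}, closure = {A, B, D, E, F, G} → lossless.
Decomposition 2: common = {C, E}, closure = {C, D, E, G} → lossy.
Decomposition 3: common = {A, C, G}, closure = {A, C, D, E, G} → lossless.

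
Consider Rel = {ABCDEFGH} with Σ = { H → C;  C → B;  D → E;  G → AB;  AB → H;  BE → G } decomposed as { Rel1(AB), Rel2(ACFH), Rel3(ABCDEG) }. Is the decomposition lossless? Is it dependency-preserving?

Lossless test (chase): Rows 2 and 3 agree on C; apply C→B and equate their B entries. Rows 1 and 2 agree on AB; apply AB→H and equate their H entries. Rows 1 and 3 agree on AB; apply AB→H and equate their H entries. Rows 1 and 2 agree on H; apply H→C and equate their C entries. No row becomes fully distinguished — the join is lossy.
Dependency preservation: AB → H is not contained in any single fragment, but the restricted closure of its left-hand side across the fragments still reaches the right-hand side; the remaining FDs each lie inside some fragment. All dependencies are preserved.

lossy but dependency-preserving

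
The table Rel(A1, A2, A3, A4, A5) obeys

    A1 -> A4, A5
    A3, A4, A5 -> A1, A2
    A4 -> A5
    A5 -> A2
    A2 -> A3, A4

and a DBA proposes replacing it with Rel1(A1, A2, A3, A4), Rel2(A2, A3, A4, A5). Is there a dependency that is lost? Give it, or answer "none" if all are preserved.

A1 → A4, A5: restricted closure across fragments reaches A4, A5.
A3, A4, A5 → A1, A2: restricted closure across fragments reaches A1, A2.
A4 → A5 lies within Rel2.
A5 → A2 lies within Rel2.
A2 → A3, A4 lies within Rel1.
Every dependency is enforceable on the fragments, so the decomposition is dependency-preserving.

none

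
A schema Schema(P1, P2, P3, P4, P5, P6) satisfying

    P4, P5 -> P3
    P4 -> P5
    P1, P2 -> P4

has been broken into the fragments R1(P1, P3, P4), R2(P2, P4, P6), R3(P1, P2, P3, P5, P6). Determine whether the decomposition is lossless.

No

Chase test. Columns are P1, P2, P3, P4, P5, P6; row i has aⱼ where attribute j ∈ Ri, else bᵢⱼ.
Initial tableau (one row per fragment):
  row 1: a1 b12 a3 a4 b15 b16
  row 2: b21 a2 b23 a4 b25 a6
  row 3: a1 a2 a3 b34 a5 a6
Rows 1 and 2 agree on P4; apply P4→P5 and equate their P5 entries.
Rows 1 and 2 agree on P4, P5; apply P4, P5→P3 and equate their P3 entries.
No row becomes fully distinguished — the join is lossy.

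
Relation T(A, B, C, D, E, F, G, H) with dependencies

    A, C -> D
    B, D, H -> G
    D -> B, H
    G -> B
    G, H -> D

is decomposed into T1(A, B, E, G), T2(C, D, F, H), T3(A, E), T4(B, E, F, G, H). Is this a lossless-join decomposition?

Chase test. Columns are A, B, C, D, E, F, G, H; row i has aⱼ where attribute j ∈ Ti, else bᵢⱼ.
Initial tableau (one row per fragment):
  row 1: a1 a2 b13 b14 a5 b16 a7 b18
  row 2: b21 b22 a3 a4 b25 a6 b27 a8
  row 3: a1 b32 b33 b34 a5 b36 b37 b38
  row 4: b41 a2 b43 b44 a5 a6 a7 a8
No row becomes fully distinguished — the join is lossy.

No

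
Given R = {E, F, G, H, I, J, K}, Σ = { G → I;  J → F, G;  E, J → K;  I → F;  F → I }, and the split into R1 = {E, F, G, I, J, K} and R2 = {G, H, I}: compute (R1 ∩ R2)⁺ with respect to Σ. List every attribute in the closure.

F, G, I

R1 ∩ R2 = {G, I}.
I → F applies, adding F
Closure: {F, G, I}.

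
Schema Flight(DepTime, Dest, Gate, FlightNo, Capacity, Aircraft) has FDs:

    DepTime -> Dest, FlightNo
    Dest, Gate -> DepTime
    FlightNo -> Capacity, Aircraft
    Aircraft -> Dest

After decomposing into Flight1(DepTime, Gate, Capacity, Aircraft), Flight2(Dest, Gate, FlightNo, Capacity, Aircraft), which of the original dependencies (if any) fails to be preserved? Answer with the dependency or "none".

Check DepTime → Dest, FlightNo: no single fragment contains all of {DepTime, Dest, FlightNo}, and the restricted closure of {DepTime} across the fragments never reaches {Dest, FlightNo}.
Dest, Gate → DepTime is preserved.
FlightNo → Capacity, Aircraft is preserved.
Aircraft → Dest is preserved.

DepTime -> Dest, FlightNo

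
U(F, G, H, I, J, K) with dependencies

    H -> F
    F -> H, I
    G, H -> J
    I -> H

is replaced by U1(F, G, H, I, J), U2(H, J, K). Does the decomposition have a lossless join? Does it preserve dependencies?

Lossless test: (H, J)⁺ = {F, H, I, J}, which is a superkey of neither fragment — lossy.
Dependency preservation: every FD's attributes lie within a single fragment, so each can be enforced locally — preserved.

lossy but dependency-preserving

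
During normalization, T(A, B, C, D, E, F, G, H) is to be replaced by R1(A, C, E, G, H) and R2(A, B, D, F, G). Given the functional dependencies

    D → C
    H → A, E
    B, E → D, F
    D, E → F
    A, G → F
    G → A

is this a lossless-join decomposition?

No

Common attributes: R1 ∩ R2 = {A, G}.
Closure of {A, G}: A, G → F applies, adding F. So (A, G)⁺ = {A, F, G}.
The closure contains neither all of R1 = {A, C, E, G, H} nor all of R2 = {A, B, D, F, G}, so the common attributes are not a superkey of either fragment. The join is lossy.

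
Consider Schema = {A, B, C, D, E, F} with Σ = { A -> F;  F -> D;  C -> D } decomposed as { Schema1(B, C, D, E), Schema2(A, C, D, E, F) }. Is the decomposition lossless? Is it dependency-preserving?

lossy but dependency-preserving

Lossless test: (C, D, E)⁺ = {C, D, E}, which is a superkey of neither fragment — lossy.
Dependency preservation: every FD's attributes lie within a single fragment, so each can be enforced locally — preserved.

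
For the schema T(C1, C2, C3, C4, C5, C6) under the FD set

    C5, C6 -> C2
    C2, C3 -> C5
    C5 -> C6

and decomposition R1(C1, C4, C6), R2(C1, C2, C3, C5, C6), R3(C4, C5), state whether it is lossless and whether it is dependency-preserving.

Lossless test (chase): Rows 2 and 3 agree on C5; apply C5→C6 and equate their C6 entries. Rows 2 and 3 agree on C5, C6; apply C5, C6→C2 and equate their C2 entries. No row becomes fully distinguished — the join is lossy.
Dependency preservation: every FD's attributes lie within a single fragment, so each can be enforced locally — preserved.

lossy but dependency-preserving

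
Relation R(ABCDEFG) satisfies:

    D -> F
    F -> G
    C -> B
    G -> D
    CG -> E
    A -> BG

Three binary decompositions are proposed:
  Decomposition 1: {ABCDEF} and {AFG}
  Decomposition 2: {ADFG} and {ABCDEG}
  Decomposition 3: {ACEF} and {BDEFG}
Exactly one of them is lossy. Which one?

Decomposition 3

Decomposition 1: common = {AF}, closure = {ABDFG} → lossless.
Decomposition 2: common = {ADG}, closure = {ABDFG} → lossless.
Decomposition 3: common = {EF}, closure = {DEFG} → lossy.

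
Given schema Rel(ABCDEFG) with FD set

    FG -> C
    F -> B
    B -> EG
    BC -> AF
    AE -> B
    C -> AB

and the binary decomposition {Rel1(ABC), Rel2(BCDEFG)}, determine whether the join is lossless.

Yes

Common attributes: Rel1 ∩ Rel2 = {BC}.
Closure of {BC}: B → EG applies, adding EG; BC → AF applies, adding AF. So (BC)⁺ = {ABCEFG}.
This closure contains every attribute of Rel1, so Rel1 ∩ Rel2 → Rel1. The join is lossless.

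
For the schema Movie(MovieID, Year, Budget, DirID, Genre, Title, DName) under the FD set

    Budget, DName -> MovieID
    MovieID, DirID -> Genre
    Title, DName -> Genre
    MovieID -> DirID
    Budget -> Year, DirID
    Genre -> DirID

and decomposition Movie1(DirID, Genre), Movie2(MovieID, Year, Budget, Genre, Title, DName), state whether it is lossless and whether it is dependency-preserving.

Lossless test: (Genre)⁺ = {DirID, Genre}, which contains all of one fragment — lossless.
Dependency preservation: the restricted closure of {Budget} across the fragments never reaches {Year, DirID}, so Budget → Year, DirID cannot be enforced without a join — not preserved.

lossless but not dependency-preserving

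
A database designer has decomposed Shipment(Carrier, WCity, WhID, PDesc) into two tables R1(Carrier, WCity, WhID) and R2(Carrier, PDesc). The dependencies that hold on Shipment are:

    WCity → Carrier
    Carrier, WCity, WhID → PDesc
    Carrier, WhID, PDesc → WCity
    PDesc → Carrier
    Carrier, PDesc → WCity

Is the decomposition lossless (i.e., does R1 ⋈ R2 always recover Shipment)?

No

Common attributes: R1 ∩ R2 = {Carrier}.
No dependency enlarges {Carrier}, so (Carrier)⁺ = {Carrier}.
The closure contains neither all of R1 = {Carrier, WCity, WhID} nor all of R2 = {Carrier, PDesc}, so the common attributes are not a superkey of either fragment. The join is lossy.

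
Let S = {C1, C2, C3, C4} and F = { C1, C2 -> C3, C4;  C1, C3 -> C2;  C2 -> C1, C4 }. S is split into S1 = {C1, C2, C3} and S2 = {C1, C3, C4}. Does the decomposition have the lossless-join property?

Yes

Common attributes: S1 ∩ S2 = {C1, C3}.
Closure of {C1, C3}: C1, C3 → C2 applies, adding C2; C2 → C1, C4 applies, adding C4. So (C1, C3)⁺ = {C1, C2, C3, C4}.
This closure contains every attribute of S1, so S1 ∩ S2 → S1. The join is lossless.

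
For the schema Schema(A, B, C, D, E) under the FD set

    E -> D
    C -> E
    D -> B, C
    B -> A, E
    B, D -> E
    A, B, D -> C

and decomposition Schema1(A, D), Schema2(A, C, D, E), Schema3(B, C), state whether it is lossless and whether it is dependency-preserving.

Lossless test (chase): Rows 2 and 3 agree on C; apply C→E and equate their E entries. Rows 1 and 2 agree on D; apply D→B, C and equate their B, C entries. Rows 1 and 2 agree on B; apply B→A, E and equate their A, E entries. Rows 1 and 3 agree on E; apply E→D and equate their D entries. Rows 1 and 3 agree on D; apply D→B, C and equate their B, C entries. Rows 1 and 3 agree on B; apply B→A, E and equate their A, E entries. Row 1 is now all distinguished symbols — the join is lossless.
Dependency preservation: D → B, C; B → A, E; B, D → E; A, B, D → C are not contained in any single fragment, but the restricted closure of each left-hand side across the fragments still reaches the right-hand side; the remaining FDs each lie inside some fragment. All dependencies are preserved.

lossless and dependency-preserving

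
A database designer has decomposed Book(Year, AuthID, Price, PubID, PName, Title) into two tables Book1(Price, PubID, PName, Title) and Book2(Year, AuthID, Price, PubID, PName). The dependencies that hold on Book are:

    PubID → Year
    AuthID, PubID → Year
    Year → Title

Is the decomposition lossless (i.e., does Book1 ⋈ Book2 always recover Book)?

Yes

Common attributes: Book1 ∩ Book2 = {Price, PubID, PName}.
Closure of {Price, PubID, PName}: PubID → Year applies, adding Year; Year → Title applies, adding Title. So (Price, PubID, PName)⁺ = {Year, Price, PubID, PName, Title}.
This closure contains every attribute of Book1, so Book1 ∩ Book2 → Book1. The join is lossless.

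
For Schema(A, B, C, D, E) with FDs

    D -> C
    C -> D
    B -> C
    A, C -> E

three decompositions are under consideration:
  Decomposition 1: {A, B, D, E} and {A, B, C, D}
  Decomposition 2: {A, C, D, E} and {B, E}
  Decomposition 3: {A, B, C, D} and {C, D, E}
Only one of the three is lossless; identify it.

Decomposition 1: common = {A, B, D}, closure = {A, B, C, D, E} → lossless.
Decomposition 2: common = {E}, closure = {E} → lossy.
Decomposition 3: common = {C, D}, closure = {C, D} → lossy.

Decomposition 1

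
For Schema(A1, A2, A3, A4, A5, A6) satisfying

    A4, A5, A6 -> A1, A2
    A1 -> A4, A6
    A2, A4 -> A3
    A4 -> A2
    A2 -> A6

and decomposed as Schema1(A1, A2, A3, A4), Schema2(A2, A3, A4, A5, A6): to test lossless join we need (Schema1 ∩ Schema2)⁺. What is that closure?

Schema1 ∩ Schema2 = {A2, A3, A4}.
A2 → A6 applies, adding A6
Closure: {A2, A3, A4, A6}.

A2, A3, A4, A6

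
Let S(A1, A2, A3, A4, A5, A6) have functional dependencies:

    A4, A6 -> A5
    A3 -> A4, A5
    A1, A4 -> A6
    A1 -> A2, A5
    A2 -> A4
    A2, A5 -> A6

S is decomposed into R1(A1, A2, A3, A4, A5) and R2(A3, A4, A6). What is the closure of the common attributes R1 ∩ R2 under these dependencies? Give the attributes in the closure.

A3, A4, A5

R1 ∩ R2 = {A3, A4}.
A3 → A4, A5 applies, adding A5
Closure: {A3, A4, A5}.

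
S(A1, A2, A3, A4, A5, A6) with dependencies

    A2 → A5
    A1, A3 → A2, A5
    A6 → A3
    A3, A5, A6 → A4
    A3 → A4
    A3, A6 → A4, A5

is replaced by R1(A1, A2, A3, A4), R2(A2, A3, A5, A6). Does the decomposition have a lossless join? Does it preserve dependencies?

lossy but dependency-preserving

Lossless test: (A2, A3)⁺ = {A2, A3, A4, A5}, which is a superkey of neither fragment — lossy.
Dependency preservation: A1, A3 → A2, A5; A3, A5, A6 → A4; A3, A6 → A4, A5 are not contained in any single fragment, but the restricted closure of each left-hand side across the fragments still reaches the right-hand side; the remaining FDs each lie inside some fragment. All dependencies are preserved.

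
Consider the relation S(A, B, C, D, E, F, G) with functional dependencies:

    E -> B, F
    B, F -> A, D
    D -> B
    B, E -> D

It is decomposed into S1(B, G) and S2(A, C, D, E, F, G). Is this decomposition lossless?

Common attributes: S1 ∩ S2 = {G}.
No dependency enlarges {G}, so (G)⁺ = {G}.
The closure contains neither all of S1 = {B, G} nor all of S2 = {A, C, D, E, F, G}, so the common attributes are not a superkey of either fragment. The join is lossy.

No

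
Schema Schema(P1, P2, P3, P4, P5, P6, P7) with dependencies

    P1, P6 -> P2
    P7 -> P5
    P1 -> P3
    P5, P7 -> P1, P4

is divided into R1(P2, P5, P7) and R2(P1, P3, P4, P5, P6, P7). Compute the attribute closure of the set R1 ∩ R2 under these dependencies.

P1, P3, P4, P5, P7

R1 ∩ R2 = {P5, P7}.
P5, P7 → P1, P4 applies, adding P1, P4
P1 → P3 applies, adding P3
Closure: {P1, P3, P4, P5, P7}.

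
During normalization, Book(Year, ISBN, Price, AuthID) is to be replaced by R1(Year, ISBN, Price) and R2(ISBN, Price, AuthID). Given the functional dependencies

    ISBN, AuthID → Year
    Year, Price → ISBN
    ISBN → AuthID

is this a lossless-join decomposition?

Yes

Common attributes: R1 ∩ R2 = {ISBN, Price}.
Closure of {ISBN, Price}: ISBN → AuthID applies, adding AuthID; ISBN, AuthID → Year applies, adding Year. So (ISBN, Price)⁺ = {Year, ISBN, Price, AuthID}.
This closure contains every attribute of R1, so R1 ∩ R2 → R1. The join is lossless.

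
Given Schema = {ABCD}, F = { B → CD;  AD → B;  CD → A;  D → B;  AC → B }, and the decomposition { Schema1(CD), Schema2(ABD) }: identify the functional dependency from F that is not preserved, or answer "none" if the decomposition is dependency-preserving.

AC → B

Check AC → B: no single fragment contains all of {ABC}, and the restricted closure of {AC} across the fragments never reaches {B}.
B → CD is preserved.
AD → B is preserved.
CD → A is preserved.
D → B is preserved.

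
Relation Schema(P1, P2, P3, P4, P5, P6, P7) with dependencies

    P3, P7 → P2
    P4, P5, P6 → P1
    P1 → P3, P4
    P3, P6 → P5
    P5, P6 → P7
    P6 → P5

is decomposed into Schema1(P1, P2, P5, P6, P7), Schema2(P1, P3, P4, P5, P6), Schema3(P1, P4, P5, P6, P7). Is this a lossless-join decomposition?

Yes

Chase test. Columns are P1, P2, P3, P4, P5, P6, P7; row i has aⱼ where attribute j ∈ Schemai, else bᵢⱼ.
Initial tableau (one row per fragment):
  row 1: a1 a2 b13 b14 a5 a6 a7
  row 2: a1 b22 a3 a4 a5 a6 b27
  row 3: a1 b32 b33 a4 a5 a6 a7
Rows 1 and 2 agree on P1; apply P1→P3, P4 and equate their P3, P4 entries.
Rows 1 and 3 agree on P1; apply P1→P3, P4 and equate their P3, P4 entries.
Rows 1 and 2 agree on P5, P6; apply P5, P6→P7 and equate their P7 entries.
Rows 1 and 2 agree on P3, P7; apply P3, P7→P2 and equate their P2 entries.
Rows 1 and 3 agree on P3, P7; apply P3, P7→P2 and equate their P2 entries.
Row 1 is now all distinguished symbols — the join is lossless.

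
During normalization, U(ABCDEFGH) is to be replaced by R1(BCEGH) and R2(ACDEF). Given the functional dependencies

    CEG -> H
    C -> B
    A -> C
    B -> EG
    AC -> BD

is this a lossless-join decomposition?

Yes

Common attributes: R1 ∩ R2 = {CE}.
Closure of {CE}: C → B applies, adding B; B → EG applies, adding G; CEG → H applies, adding H. So (CE)⁺ = {BCEGH}.
This closure contains every attribute of R1, so R1 ∩ R2 → R1. The join is lossless.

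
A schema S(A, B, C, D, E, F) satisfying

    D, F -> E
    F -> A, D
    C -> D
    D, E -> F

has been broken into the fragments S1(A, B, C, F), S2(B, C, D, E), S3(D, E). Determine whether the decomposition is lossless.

No

Chase test. Columns are A, B, C, D, E, F; row i has aⱼ where attribute j ∈ Si, else bᵢⱼ.
Initial tableau (one row per fragment):
  row 1: a1 a2 a3 b14 b15 a6
  row 2: b21 a2 a3 a4 a5 b26
  row 3: b31 b32 b33 a4 a5 b36
Rows 1 and 2 agree on C; apply C→D and equate their D entries.
Rows 2 and 3 agree on D, E; apply D, E→F and equate their F entries.
Rows 2 and 3 agree on F; apply F→A, D and equate their A, D entries.
No row becomes fully distinguished — the join is lossy.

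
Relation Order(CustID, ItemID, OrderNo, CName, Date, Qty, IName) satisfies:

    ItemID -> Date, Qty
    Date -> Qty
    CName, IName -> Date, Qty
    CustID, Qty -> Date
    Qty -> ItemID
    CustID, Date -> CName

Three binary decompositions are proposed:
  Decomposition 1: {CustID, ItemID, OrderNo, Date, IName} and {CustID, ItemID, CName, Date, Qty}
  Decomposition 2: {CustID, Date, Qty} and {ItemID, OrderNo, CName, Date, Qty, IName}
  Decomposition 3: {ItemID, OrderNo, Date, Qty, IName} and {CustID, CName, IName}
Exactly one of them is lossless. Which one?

Decomposition 1: common = {CustID, ItemID, Date}, closure = {CustID, ItemID, CName, Date, Qty} → lossless.
Decomposition 2: common = {Date, Qty}, closure = {ItemID, Date, Qty} → lossy.
Decomposition 3: common = {IName}, closure = {IName} → lossy.

Decomposition 1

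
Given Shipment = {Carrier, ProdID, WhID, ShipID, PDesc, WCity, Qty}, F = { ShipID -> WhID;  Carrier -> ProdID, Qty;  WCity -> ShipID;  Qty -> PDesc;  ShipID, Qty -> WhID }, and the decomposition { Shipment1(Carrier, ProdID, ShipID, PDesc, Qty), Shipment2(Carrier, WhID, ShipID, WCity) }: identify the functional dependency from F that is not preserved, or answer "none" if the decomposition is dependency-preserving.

none

ShipID → WhID lies within Shipment2.
Carrier → ProdID, Qty lies within Shipment1.
WCity → ShipID lies within Shipment2.
Qty → PDesc lies within Shipment1.
ShipID, Qty → WhID: restricted closure across fragments reaches WhID.
Every dependency is enforceable on the fragments, so the decomposition is dependency-preserving.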